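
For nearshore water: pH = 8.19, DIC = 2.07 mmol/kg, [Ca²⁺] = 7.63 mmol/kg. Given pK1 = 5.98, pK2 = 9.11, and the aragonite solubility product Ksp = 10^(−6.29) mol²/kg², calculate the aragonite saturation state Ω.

α₂ = 1 / (1 + [H⁺]/K2 + [H⁺]²/(K1K2)) = 1 / (1 + 10^+0.92 + 10^-1.29)
   = 1 / (1 + 8.3176 + 0.051286) = 1/9.3689 = 0.1067
[CO3²⁻] = α₂ × DIC = 0.1067 × 2.07 = 0.2209 mmol/kg
Ksp = 10^(−6.29) = 5.129×10^-7
Ω = [Ca²⁺][CO3²⁻]/Ksp = (7.63×10^-3)(2.209×10^-4) / 5.129×10^-7 = 3.29

Ω = 3.29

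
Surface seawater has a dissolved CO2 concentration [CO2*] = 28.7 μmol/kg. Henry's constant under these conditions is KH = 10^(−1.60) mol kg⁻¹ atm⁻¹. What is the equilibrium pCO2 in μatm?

KH = 10^(−1.60) = 2.512×10^-2 mol kg⁻¹ atm⁻¹
pCO2 = [CO2*]/KH = 28.7×10^-6 / 2.512×10^-2 = 1.14×10^-3 atm = 1140 μatm

pCO2 = 1140 μatm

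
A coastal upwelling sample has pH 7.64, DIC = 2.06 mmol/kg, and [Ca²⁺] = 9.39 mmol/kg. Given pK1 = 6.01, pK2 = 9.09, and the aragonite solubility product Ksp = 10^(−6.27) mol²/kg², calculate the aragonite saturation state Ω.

α₂ = 1 / (1 + [H⁺]/K2 + [H⁺]²/(K1K2)) = 1 / (1 + 10^+1.45 + 10^-0.18)
   = 1 / (1 + 28.184 + 0.66069) = 1/29.845 = 0.03351
[CO3²⁻] = α₂ × DIC = 0.03351 × 2.06 = 0.06902 mmol/kg
Ksp = 10^(−6.27) = 5.370×10^-7
Ω = [Ca²⁺][CO3²⁻]/Ksp = (9.39×10^-3)(6.902×10^-5) / 5.370×10^-7 = 1.21

Ω = 1.21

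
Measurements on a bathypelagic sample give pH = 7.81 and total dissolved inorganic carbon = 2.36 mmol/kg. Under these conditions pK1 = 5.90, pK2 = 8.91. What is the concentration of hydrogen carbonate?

[HCO3⁻] = 2.16 mmol/kg

α₁ = 1 / (1 + [H⁺]/K1 + K2/[H⁺]) = 1 / (1 + 10^-1.91 + 10^-1.10)
   = 1 / (1 + 0.012303 + 0.079433) = 1/1.0917 = 0.9160
[HCO3⁻] = α₁ × DIC = 0.9160 × 2.36 = 2.16 mmol/kg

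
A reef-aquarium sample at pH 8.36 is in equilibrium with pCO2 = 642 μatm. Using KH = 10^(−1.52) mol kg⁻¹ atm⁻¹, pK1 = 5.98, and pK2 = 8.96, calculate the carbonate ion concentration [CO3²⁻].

[CO2*] = KH · pCO2 = 10^(−1.52) × 642×10^-6 = 1.939×10^-5 mol/kg
α₀ = 1/(1 + K1/[H⁺] + K1K2/[H⁺]²) = 1/(1 + 10^+2.38 + 10^+1.78) = 0.003321
DIC = [CO2*]/α₀ = 1.939×10^-5 / 0.003321 = 5.839 mmol/kg
[CO3²⁻] = α₂·DIC; α₂ = 0.2001, so [CO3²⁻] = 0.2001 × 5.839 = 1.17 mmol/kg

[CO3²⁻] = 1.17 mmol/kg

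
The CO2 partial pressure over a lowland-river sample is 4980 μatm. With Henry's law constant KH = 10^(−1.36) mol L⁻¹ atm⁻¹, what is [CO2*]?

[CO2*] = 217 μmol/L

KH = 10^(−1.36) = 4.365×10^-2 mol L⁻¹ atm⁻¹
[CO2*] = KH · pCO2 = 4.365×10^-2 × 4980×10^-6 atm = 2.17×10^-4 mol/L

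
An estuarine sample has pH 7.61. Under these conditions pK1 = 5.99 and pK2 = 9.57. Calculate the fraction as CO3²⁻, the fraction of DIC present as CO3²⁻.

α₂ = 0.0106

α₂ = 1 / (1 + [H⁺]/K2 + [H⁺]²/(K1K2)) = 1 / (1 + 10^+1.96 + 10^+0.34)
   = 1 / (1 + 91.201 + 2.1878) = 1/94.389 = 0.01059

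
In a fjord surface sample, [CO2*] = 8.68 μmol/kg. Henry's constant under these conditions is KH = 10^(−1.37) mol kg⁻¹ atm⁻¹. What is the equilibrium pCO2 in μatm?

pCO2 = 203 μatm

KH = 10^(−1.37) = 4.266×10^-2 mol kg⁻¹ atm⁻¹
pCO2 = [CO2*]/KH = 8.68×10^-6 / 4.266×10^-2 = 2.03×10^-4 atm = 203 μatm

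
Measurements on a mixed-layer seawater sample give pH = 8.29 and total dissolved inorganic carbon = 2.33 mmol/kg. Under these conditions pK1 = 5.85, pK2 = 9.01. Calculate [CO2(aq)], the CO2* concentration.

[CO2*] = 7.08 μmol/kg

α₀ = 1 / (1 + K1/[H⁺] + K1K2/[H⁺]²) = 1 / (1 + 10^+2.44 + 10^+1.72)
   = 1 / (1 + 275.42 + 52.481) = 1/328.90 = 0.003040
[CO2*] = α₀ × DIC = 0.003040 × 2.33 = 0.00708 mmol/kg = 7.08 μmol/kg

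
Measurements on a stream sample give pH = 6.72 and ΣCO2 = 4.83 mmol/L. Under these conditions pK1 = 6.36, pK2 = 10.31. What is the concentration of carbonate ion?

[CO3²⁻] = 0.864 μmol/L

α₂ = 1 / (1 + [H⁺]/K2 + [H⁺]²/(K1K2)) = 1 / (1 + 10^+3.59 + 10^+3.23)
   = 1 / (1 + 3890.5 + 1698.2) = 1/5589.7 = 0.0001789
[CO3²⁻] = α₂ × DIC = 0.0001789 × 4.83 = 0.000864 mmol/L = 0.864 μmol/L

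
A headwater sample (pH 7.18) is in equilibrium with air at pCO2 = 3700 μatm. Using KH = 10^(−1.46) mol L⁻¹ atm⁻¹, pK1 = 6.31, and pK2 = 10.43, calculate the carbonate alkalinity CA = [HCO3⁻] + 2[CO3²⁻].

CA = 0.952 mmol/L

[CO2*] = KH · pCO2 = 10^(−1.46) × 3700×10^-6 = 1.283×10^-4 mol/L
α₀ = 1/(1 + K1/[H⁺] + K1K2/[H⁺]²) = 1/(1 + 10^+0.87 + 10^-2.38) = 0.1188
DIC = [CO2*]/α₀ = 1.283×10^-4 / 0.1188 = 1.080 mmol/L
CA = (α₁ + 2α₂)·DIC = (0.8807 + 2×0.0004953) × 1.080 = 0.952 mmol/L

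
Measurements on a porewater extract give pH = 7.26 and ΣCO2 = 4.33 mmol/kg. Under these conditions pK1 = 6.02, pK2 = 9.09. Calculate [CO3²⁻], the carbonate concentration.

α₂ = 1 / (1 + [H⁺]/K2 + [H⁺]²/(K1K2)) = 1 / (1 + 10^+1.83 + 10^+0.59)
   = 1 / (1 + 67.608 + 3.8905) = 1/72.499 = 0.01379
[CO3²⁻] = α₂ × DIC = 0.01379 × 4.33 = 0.0597 mmol/kg

[CO3²⁻] = 0.0597 mmol/kg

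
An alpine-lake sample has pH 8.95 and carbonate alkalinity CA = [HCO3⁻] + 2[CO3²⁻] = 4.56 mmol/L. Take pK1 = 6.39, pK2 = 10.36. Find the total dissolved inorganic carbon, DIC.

DIC = 4.41 mmol/L

CA = [HCO3⁻] + 2[CO3²⁻] = (α₁ + 2α₂)·DIC
At pH 8.95: [H⁺]/K1 = 10^-2.56 = 0.0027542, K2/[H⁺] = 10^-1.41 = 0.038905
α₁ = 1/(1 + 0.0027542 + 0.038905) = 1/1.0417 = 0.9600; α₂ = α₁·K2/[H⁺] = 0.03735
α₁ + 2α₂ = 1.0347
DIC = CA / (α₁ + 2α₂) = 4.56 / 1.0347 = 4.41 mmol/L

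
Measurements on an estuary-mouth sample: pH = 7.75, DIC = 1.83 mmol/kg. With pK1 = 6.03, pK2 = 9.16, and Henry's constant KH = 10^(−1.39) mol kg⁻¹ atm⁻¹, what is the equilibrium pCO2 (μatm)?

pCO2 = 809 μatm

α₀ = 1 / (1 + K1/[H⁺] + K1K2/[H⁺]²) = 1 / (1 + 10^+1.72 + 10^+0.31)
   = 1 / (1 + 52.481 + 2.0417) = 1/55.522 = 0.01801
[CO2*] = α₀ × DIC = 0.01801 × 1.83 = 0.03296 mmol/kg
pCO2 = [CO2*]/KH = 3.296×10^-5 / 4.074×10^-2 = 809 μatm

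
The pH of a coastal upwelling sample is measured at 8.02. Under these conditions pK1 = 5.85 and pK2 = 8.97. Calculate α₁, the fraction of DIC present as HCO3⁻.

α₁ = 1 / (1 + [H⁺]/K1 + K2/[H⁺]) = 1 / (1 + 10^-2.17 + 10^-0.95)
   = 1 / (1 + 0.0067608 + 0.11220) = 1/1.1190 = 0.8937

α₁ = 0.894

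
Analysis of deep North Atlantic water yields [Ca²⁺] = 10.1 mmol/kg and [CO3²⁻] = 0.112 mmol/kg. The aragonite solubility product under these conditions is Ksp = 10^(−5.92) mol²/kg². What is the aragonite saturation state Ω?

Ω = 0.941

Ksp = 10^(−5.92) = 1.202×10^-6
Ω = [Ca²⁺][CO3²⁻]/Ksp = (10.1×10^-3)(0.112×10^-3) / 1.202×10^-6 = 0.941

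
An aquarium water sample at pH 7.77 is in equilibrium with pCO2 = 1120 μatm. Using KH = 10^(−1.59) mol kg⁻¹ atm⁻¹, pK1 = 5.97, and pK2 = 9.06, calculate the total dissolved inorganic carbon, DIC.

[CO2*] = KH · pCO2 = 10^(−1.59) × 1120×10^-6 = 2.879×10^-5 mol/kg
α₀ = 1/(1 + K1/[H⁺] + K1K2/[H⁺]²) = 1/(1 + 10^+1.80 + 10^+0.51) = 0.01485
DIC = [CO2*]/α₀ = 2.879×10^-5 / 0.01485 = 1.94 mmol/kg

DIC = 1.94 mmol/kg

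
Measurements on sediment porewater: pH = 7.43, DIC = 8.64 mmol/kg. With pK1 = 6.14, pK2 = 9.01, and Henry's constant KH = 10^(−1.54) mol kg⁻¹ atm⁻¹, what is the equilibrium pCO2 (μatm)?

α₀ = 1 / (1 + K1/[H⁺] + K1K2/[H⁺]²) = 1 / (1 + 10^+1.29 + 10^-0.29)
   = 1 / (1 + 19.498 + 0.51286) = 1/21.011 = 0.04759
[CO2*] = α₀ × DIC = 0.04759 × 8.64 = 0.4112 mmol/kg
pCO2 = [CO2*]/KH = 4.112×10^-4 / 2.884×10^-2 = 1.43×10^4 μatm

pCO2 = 1.43×10^4 μatm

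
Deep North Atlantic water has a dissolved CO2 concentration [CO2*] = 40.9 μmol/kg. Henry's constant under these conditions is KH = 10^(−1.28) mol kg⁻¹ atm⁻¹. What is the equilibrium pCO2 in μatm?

pCO2 = 779 μatm

KH = 10^(−1.28) = 5.248×10^-2 mol kg⁻¹ atm⁻¹
pCO2 = [CO2*]/KH = 40.9×10^-6 / 5.248×10^-2 = 7.79×10^-4 atm = 779 μatm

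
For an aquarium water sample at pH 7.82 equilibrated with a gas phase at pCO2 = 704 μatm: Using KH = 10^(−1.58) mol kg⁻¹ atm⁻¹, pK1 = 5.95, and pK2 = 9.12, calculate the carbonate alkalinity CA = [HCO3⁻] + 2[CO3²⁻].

CA = 1.51 mmol/kg

[CO2*] = KH · pCO2 = 10^(−1.58) × 704×10^-6 = 1.852×10^-5 mol/kg
α₀ = 1/(1 + K1/[H⁺] + K1K2/[H⁺]²) = 1/(1 + 10^+1.87 + 10^+0.57) = 0.01268
DIC = [CO2*]/α₀ = 1.852×10^-5 / 0.01268 = 1.460 mmol/kg
CA = (α₁ + 2α₂)·DIC = (0.9402 + 2×0.04712) × 1.460 = 1.51 mmol/kg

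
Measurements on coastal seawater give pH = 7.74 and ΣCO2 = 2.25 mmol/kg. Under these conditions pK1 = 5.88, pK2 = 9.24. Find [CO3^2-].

α₂ = 1 / (1 + [H⁺]/K2 + [H⁺]²/(K1K2)) = 1 / (1 + 10^+1.50 + 10^-0.36)
   = 1 / (1 + 31.623 + 0.43652) = 1/33.059 = 0.03025
[CO3²⁻] = α₂ × DIC = 0.03025 × 2.25 = 0.0681 mmol/kg

[CO3²⁻] = 0.0681 mmol/kg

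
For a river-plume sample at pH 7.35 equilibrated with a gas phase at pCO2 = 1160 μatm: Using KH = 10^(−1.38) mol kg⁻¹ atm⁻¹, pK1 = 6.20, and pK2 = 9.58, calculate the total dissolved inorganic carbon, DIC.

DIC = 0.735 mmol/kg

[CO2*] = KH · pCO2 = 10^(−1.38) × 1160×10^-6 = 4.836×10^-5 mol/kg
α₀ = 1/(1 + K1/[H⁺] + K1K2/[H⁺]²) = 1/(1 + 10^+1.15 + 10^-1.08) = 0.06575
DIC = [CO2*]/α₀ = 4.836×10^-5 / 0.06575 = 0.735 mmol/kg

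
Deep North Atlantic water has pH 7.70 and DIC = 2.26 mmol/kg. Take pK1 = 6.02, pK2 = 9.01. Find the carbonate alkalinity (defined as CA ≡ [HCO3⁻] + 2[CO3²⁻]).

CA = 2.32 mmol/kg

CA = [HCO3⁻] + 2[CO3²⁻] = (α₁ + 2α₂)·DIC
At pH 7.70: [H⁺]/K1 = 10^-1.68 = 0.020893, K2/[H⁺] = 10^-1.31 = 0.048978
α₁ = 1/(1 + 0.020893 + 0.048978) = 1/1.0699 = 0.9347; α₂ = α₁·K2/[H⁺] = 0.04578
α₁ + 2α₂ = 1.0263
CA = 1.0263 × 2.26 = 2.32 mmol/kg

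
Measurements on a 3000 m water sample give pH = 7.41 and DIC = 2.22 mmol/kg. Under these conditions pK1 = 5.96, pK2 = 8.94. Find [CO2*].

α₀ = 1 / (1 + K1/[H⁺] + K1K2/[H⁺]²) = 1 / (1 + 10^+1.45 + 10^-0.08)
   = 1 / (1 + 28.184 + 0.83176) = 1/30.016 = 0.03332
[CO2*] = α₀ × DIC = 0.03332 × 2.22 = 0.0740 mmol/kg

[CO2*] = 0.0740 mmol/kg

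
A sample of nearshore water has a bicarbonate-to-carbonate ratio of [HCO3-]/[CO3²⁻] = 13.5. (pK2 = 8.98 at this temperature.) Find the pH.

pH = 7.85

From K2 = [H⁺][CO3²⁻]/[HCO3-]:  pH = pK2 − log₁₀([HCO3-]/[CO3²⁻])
log₁₀(13.5) = +1.130
pH = 8.98 − (+1.130) = 7.85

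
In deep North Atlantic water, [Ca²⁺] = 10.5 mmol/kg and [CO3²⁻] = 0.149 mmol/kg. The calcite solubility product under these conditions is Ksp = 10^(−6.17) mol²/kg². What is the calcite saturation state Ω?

Ω = 2.31

Ksp = 10^(−6.17) = 6.761×10^-7
Ω = [Ca²⁺][CO3²⁻]/Ksp = (10.5×10^-3)(0.149×10^-3) / 6.761×10^-7 = 2.31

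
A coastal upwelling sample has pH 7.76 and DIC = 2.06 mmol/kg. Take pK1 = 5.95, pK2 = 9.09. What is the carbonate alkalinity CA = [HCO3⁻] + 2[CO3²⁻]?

CA = [HCO3⁻] + 2[CO3²⁻] = (α₁ + 2α₂)·DIC
At pH 7.76: [H⁺]/K1 = 10^-1.81 = 0.015488, K2/[H⁺] = 10^-1.33 = 0.046774
α₁ = 1/(1 + 0.015488 + 0.046774) = 1/1.0623 = 0.9414; α₂ = α₁·K2/[H⁺] = 0.04403
α₁ + 2α₂ = 1.0295
CA = 1.0295 × 2.06 = 2.12 mmol/kg

CA = 2.12 mmol/kg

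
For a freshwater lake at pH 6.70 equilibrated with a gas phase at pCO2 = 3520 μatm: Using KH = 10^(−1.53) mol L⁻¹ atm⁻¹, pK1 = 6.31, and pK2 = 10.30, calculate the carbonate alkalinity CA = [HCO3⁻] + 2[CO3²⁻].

CA = 0.255 mmol/L

[CO2*] = KH · pCO2 = 10^(−1.53) × 3520×10^-6 = 1.039×10^-4 mol/L
α₀ = 1/(1 + K1/[H⁺] + K1K2/[H⁺]²) = 1/(1 + 10^+0.39 + 10^-3.21) = 0.2894
DIC = [CO2*]/α₀ = 1.039×10^-4 / 0.2894 = 0.3589 mmol/L
CA = (α₁ + 2α₂)·DIC = (0.7104 + 2×0.0001784) × 0.3589 = 0.255 mmol/L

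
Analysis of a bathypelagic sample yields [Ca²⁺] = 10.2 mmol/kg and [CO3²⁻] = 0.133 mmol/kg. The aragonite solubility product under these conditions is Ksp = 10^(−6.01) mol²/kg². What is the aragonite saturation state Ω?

Ksp = 10^(−6.01) = 9.772×10^-7
Ω = [Ca²⁺][CO3²⁻]/Ksp = (10.2×10^-3)(0.133×10^-3) / 9.772×10^-7 = 1.39

Ω = 1.39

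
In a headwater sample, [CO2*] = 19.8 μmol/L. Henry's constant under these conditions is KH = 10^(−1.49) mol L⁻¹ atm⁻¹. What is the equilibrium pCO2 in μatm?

KH = 10^(−1.49) = 3.236×10^-2 mol L⁻¹ atm⁻¹
pCO2 = [CO2*]/KH = 19.8×10^-6 / 3.236×10^-2 = 6.12×10^-4 atm = 612 μatm

pCO2 = 612 μatm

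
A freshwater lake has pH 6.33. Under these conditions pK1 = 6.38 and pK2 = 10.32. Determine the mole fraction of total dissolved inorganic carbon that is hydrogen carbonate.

α₁ = 0.471

α₁ = 1 / (1 + [H⁺]/K1 + K2/[H⁺]) = 1 / (1 + 10^+0.05 + 10^-3.99)
   = 1 / (1 + 1.1220 + 0.00010233) = 1/2.1221 = 0.4712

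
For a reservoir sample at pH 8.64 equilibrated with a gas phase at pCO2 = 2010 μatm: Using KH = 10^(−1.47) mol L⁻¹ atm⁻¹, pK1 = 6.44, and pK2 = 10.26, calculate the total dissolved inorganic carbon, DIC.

[CO2*] = KH · pCO2 = 10^(−1.47) × 2010×10^-6 = 6.811×10^-5 mol/L
α₀ = 1/(1 + K1/[H⁺] + K1K2/[H⁺]²) = 1/(1 + 10^+2.20 + 10^+0.58) = 0.006124
DIC = [CO2*]/α₀ = 6.811×10^-5 / 0.006124 = 11.1 mmol/L

DIC = 11.1 mmol/L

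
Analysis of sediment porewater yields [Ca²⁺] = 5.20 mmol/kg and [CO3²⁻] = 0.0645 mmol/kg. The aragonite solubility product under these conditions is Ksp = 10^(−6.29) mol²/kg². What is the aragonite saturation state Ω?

Ksp = 10^(−6.29) = 5.129×10^-7
Ω = [Ca²⁺][CO3²⁻]/Ksp = (5.20×10^-3)(0.0645×10^-3) / 5.129×10^-7 = 0.654

Ω = 0.654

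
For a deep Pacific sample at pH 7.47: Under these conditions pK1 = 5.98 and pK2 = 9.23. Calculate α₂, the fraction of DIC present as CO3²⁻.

α₂ = 1 / (1 + [H⁺]/K2 + [H⁺]²/(K1K2)) = 1 / (1 + 10^+1.76 + 10^+0.27)
   = 1 / (1 + 57.544 + 1.8621) = 1/60.406 = 0.01655

α₂ = 0.0166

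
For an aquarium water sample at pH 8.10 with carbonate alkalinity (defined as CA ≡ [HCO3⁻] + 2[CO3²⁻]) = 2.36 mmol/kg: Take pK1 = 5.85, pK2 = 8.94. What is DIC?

CA = [HCO3⁻] + 2[CO3²⁻] = (α₁ + 2α₂)·DIC
At pH 8.10: [H⁺]/K1 = 10^-2.25 = 0.0056234, K2/[H⁺] = 10^-0.84 = 0.14454
α₁ = 1/(1 + 0.0056234 + 0.14454) = 1/1.1502 = 0.8694; α₂ = α₁·K2/[H⁺] = 0.1257
α₁ + 2α₂ = 1.1208
DIC = CA / (α₁ + 2α₂) = 2.36 / 1.1208 = 2.11 mmol/kg

DIC = 2.11 mmol/kg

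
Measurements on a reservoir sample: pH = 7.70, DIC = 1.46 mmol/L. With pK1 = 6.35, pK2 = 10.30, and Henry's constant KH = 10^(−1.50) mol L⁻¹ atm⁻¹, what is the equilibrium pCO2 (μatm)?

pCO2 = 1970 μatm

α₀ = 1 / (1 + K1/[H⁺] + K1K2/[H⁺]²) = 1 / (1 + 10^+1.35 + 10^-1.25)
   = 1 / (1 + 22.387 + 0.056234) = 1/23.443 = 0.04266
[CO2*] = α₀ × DIC = 0.04266 × 1.46 = 0.06228 mmol/L
pCO2 = [CO2*]/KH = 6.228×10^-5 / 3.162×10^-2 = 1970 μatm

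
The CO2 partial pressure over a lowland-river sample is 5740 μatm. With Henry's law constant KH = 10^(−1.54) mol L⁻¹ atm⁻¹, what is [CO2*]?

KH = 10^(−1.54) = 2.884×10^-2 mol L⁻¹ atm⁻¹
[CO2*] = KH · pCO2 = 2.884×10^-2 × 5740×10^-6 atm = 1.66×10^-4 mol/L

[CO2*] = 166 μmol/L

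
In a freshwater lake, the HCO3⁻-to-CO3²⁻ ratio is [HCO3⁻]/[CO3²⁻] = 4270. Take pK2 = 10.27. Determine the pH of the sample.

From K2 = [H⁺][CO3²⁻]/[HCO3⁻]:  pH = pK2 − log₁₀([HCO3⁻]/[CO3²⁻])
log₁₀(4270) = +3.630
pH = 10.27 − (+3.630) = 6.64

pH = 6.64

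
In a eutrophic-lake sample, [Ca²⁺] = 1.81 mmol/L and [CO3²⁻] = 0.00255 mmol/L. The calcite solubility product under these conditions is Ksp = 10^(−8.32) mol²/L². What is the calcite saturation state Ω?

Ω = 0.964

Ksp = 10^(−8.32) = 4.786×10^-9
Ω = [Ca²⁺][CO3²⁻]/Ksp = (1.81×10^-3)(0.00255×10^-3) / 4.786×10^-9 = 0.964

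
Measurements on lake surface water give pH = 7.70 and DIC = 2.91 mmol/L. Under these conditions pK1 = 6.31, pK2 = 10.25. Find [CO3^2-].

[CO3²⁻] = 7.86 μmol/L

α₂ = 1 / (1 + [H⁺]/K2 + [H⁺]²/(K1K2)) = 1 / (1 + 10^+2.55 + 10^+1.16)
   = 1 / (1 + 354.81 + 14.454) = 1/370.27 = 0.002701
[CO3²⁻] = α₂ × DIC = 0.002701 × 2.91 = 0.00786 mmol/L = 7.86 μmol/L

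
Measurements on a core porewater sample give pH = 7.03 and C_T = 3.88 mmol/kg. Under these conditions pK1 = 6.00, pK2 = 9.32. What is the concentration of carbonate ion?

α₂ = 1 / (1 + [H⁺]/K2 + [H⁺]²/(K1K2)) = 1 / (1 + 10^+2.29 + 10^+1.26)
   = 1 / (1 + 194.98 + 18.197) = 1/214.18 = 0.004669
[CO3²⁻] = α₂ × DIC = 0.004669 × 3.88 = 0.0181 mmol/kg = 18.1 μmol/kg

[CO3²⁻] = 18.1 μmol/kg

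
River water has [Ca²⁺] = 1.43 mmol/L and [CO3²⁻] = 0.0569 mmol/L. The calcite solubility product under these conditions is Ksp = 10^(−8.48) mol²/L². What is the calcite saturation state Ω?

Ksp = 10^(−8.48) = 3.311×10^-9
Ω = [Ca²⁺][CO3²⁻]/Ksp = (1.43×10^-3)(0.0569×10^-3) / 3.311×10^-9 = 24.6

Ω = 24.6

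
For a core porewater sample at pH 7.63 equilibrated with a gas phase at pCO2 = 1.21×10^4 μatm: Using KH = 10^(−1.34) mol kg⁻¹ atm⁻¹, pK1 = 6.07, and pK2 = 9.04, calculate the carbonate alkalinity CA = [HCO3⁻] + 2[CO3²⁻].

[CO2*] = KH · pCO2 = 10^(−1.34) × 1.21×10^4×10^-6 = 5.531×10^-4 mol/kg
α₀ = 1/(1 + K1/[H⁺] + K1K2/[H⁺]²) = 1/(1 + 10^+1.56 + 10^+0.15) = 0.02583
DIC = [CO2*]/α₀ = 5.531×10^-4 / 0.02583 = 21.42 mmol/kg
CA = (α₁ + 2α₂)·DIC = (0.9377 + 2×0.03648) × 21.42 = 21.6 mmol/kg

CA = 21.6 mmol/kg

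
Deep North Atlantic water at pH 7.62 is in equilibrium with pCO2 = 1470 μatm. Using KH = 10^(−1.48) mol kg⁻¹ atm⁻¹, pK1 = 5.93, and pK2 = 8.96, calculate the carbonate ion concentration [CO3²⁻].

[CO2*] = KH · pCO2 = 10^(−1.48) × 1470×10^-6 = 4.868×10^-5 mol/kg
α₀ = 1/(1 + K1/[H⁺] + K1K2/[H⁺]²) = 1/(1 + 10^+1.69 + 10^+0.35) = 0.01915
DIC = [CO2*]/α₀ = 4.868×10^-5 / 0.01915 = 2.542 mmol/kg
[CO3²⁻] = α₂·DIC; α₂ = 0.04287, so [CO3²⁻] = 0.04287 × 2.542 = 0.109 mmol/kg

[CO3²⁻] = 0.109 mmol/kg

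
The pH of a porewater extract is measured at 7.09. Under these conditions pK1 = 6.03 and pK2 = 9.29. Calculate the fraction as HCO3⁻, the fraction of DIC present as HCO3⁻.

α₁ = 1 / (1 + [H⁺]/K1 + K2/[H⁺]) = 1 / (1 + 10^-1.06 + 10^-2.20)
   = 1 / (1 + 0.087096 + 0.0063096) = 1/1.0934 = 0.9146

α₁ = 0.915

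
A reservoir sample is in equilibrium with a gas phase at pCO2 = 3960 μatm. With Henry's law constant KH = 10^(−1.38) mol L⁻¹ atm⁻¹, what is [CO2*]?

[CO2*] = 165 μmol/L

KH = 10^(−1.38) = 4.169×10^-2 mol L⁻¹ atm⁻¹
[CO2*] = KH · pCO2 = 4.169×10^-2 × 3960×10^-6 atm = 1.65×10^-4 mol/L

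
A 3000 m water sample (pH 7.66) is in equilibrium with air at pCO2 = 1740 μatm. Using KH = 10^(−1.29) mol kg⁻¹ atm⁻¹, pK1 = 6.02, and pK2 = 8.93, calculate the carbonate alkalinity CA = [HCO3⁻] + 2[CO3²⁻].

CA = 4.31 mmol/kg

[CO2*] = KH · pCO2 = 10^(−1.29) × 1740×10^-6 = 8.924×10^-5 mol/kg
α₀ = 1/(1 + K1/[H⁺] + K1K2/[H⁺]²) = 1/(1 + 10^+1.64 + 10^+0.37) = 0.02128
DIC = [CO2*]/α₀ = 8.924×10^-5 / 0.02128 = 4.194 mmol/kg
CA = (α₁ + 2α₂)·DIC = (0.9288 + 2×0.04988) × 4.194 = 4.31 mmol/kg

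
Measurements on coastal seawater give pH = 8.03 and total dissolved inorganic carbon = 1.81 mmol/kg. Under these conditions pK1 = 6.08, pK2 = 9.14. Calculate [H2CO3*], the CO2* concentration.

α₀ = 1 / (1 + K1/[H⁺] + K1K2/[H⁺]²) = 1 / (1 + 10^+1.95 + 10^+0.84)
   = 1 / (1 + 89.125 + 6.9183) = 1/97.043 = 0.01030
[CO2*] = α₀ × DIC = 0.01030 × 1.81 = 0.0187 mmol/kg = 18.7 μmol/kg

[CO2*] = 18.7 μmol/kg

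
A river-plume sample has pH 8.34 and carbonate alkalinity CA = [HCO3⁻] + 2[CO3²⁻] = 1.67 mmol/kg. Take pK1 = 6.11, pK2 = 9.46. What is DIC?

DIC = 1.57 mmol/kg

CA = [HCO3⁻] + 2[CO3²⁻] = (α₁ + 2α₂)·DIC
At pH 8.34: [H⁺]/K1 = 10^-2.23 = 0.0058884, K2/[H⁺] = 10^-1.12 = 0.075858
α₁ = 1/(1 + 0.0058884 + 0.075858) = 1/1.0817 = 0.9244; α₂ = α₁·K2/[H⁺] = 0.07013
α₁ + 2α₂ = 1.0647
DIC = CA / (α₁ + 2α₂) = 1.67 / 1.0647 = 1.57 mmol/kg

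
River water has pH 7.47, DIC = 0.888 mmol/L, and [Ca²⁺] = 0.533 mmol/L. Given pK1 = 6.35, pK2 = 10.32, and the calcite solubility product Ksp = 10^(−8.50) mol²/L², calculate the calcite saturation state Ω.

Ω = 0.196

α₂ = 1 / (1 + [H⁺]/K2 + [H⁺]²/(K1K2)) = 1 / (1 + 10^+2.85 + 10^+1.73)
   = 1 / (1 + 707.95 + 53.703) = 1/762.65 = 0.001311
[CO3²⁻] = α₂ × DIC = 0.001311 × 0.888 = 0.001164 mmol/L = 1.164 μmol/L
Ksp = 10^(−8.50) = 3.162×10^-9
Ω = [Ca²⁺][CO3²⁻]/Ksp = (0.533×10^-3)(1.164×10^-6) / 3.162×10^-9 = 0.196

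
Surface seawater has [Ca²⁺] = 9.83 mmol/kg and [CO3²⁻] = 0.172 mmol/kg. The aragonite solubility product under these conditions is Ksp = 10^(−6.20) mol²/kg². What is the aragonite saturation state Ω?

Ksp = 10^(−6.20) = 6.310×10^-7
Ω = [Ca²⁺][CO3²⁻]/Ksp = (9.83×10^-3)(0.172×10^-3) / 6.310×10^-7 = 2.68

Ω = 2.68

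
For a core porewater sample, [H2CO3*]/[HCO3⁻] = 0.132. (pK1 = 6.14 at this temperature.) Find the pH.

pH = 7.02

From K1 = [H⁺][HCO3⁻]/[H2CO3*]:  pH = pK1 − log₁₀([H2CO3*]/[HCO3⁻])
log₁₀(0.132) = -0.879
pH = 6.14 − (-0.879) = 7.02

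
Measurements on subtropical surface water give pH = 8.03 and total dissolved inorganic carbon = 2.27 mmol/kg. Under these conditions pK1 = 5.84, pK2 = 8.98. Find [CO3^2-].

α₂ = 1 / (1 + [H⁺]/K2 + [H⁺]²/(K1K2)) = 1 / (1 + 10^+0.95 + 10^-1.24)
   = 1 / (1 + 8.9125 + 0.057544) = 1/9.9701 = 0.1003
[CO3²⁻] = α₂ × DIC = 0.1003 × 2.27 = 0.228 mmol/kg

[CO3²⁻] = 0.228 mmol/kg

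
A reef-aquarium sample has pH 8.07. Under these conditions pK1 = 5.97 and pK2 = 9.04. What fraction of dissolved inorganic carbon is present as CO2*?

α₀ = 1 / (1 + K1/[H⁺] + K1K2/[H⁺]²) = 1 / (1 + 10^+2.10 + 10^+1.13)
   = 1 / (1 + 125.89 + 13.490) = 1/140.38 = 0.007123

α₀ = 0.00712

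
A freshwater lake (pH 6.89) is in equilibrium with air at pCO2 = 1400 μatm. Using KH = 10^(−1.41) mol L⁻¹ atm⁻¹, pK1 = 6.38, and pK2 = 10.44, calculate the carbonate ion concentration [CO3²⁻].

[CO2*] = KH · pCO2 = 10^(−1.41) × 1400×10^-6 = 5.447×10^-5 mol/L
α₀ = 1/(1 + K1/[H⁺] + K1K2/[H⁺]²) = 1/(1 + 10^+0.51 + 10^-3.04) = 0.2360
DIC = [CO2*]/α₀ = 5.447×10^-5 / 0.2360 = 0.2308 mmol/L
[CO3²⁻] = α₂·DIC; α₂ = 0.0002153, so [CO3²⁻] = 0.0002153 × 0.2308 = 4.97×10^-5 mmol/L = 0.0497 μmol/L

[CO3²⁻] = 0.0497 μmol/L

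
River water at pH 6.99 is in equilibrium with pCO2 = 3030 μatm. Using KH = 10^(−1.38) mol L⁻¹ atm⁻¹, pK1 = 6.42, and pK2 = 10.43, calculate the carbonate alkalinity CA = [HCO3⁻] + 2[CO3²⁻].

CA = 0.470 mmol/L

[CO2*] = KH · pCO2 = 10^(−1.38) × 3030×10^-6 = 1.263×10^-4 mol/L
α₀ = 1/(1 + K1/[H⁺] + K1K2/[H⁺]²) = 1/(1 + 10^+0.57 + 10^-2.87) = 0.2120
DIC = [CO2*]/α₀ = 1.263×10^-4 / 0.2120 = 0.5958 mmol/L
CA = (α₁ + 2α₂)·DIC = (0.7877 + 2×0.0002860) × 0.5958 = 0.470 mmol/L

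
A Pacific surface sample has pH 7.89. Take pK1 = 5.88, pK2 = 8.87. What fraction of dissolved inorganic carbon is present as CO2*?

α₀ = 1 / (1 + K1/[H⁺] + K1K2/[H⁺]²) = 1 / (1 + 10^+2.01 + 10^+1.03)
   = 1 / (1 + 102.33 + 10.715) = 1/114.04 = 0.008769

α₀ = 0.00877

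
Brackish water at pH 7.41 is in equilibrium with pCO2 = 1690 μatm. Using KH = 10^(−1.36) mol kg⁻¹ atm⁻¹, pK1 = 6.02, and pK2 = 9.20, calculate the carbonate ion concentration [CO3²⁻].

[CO3²⁻] = 0.0294 mmol/kg

[CO2*] = KH · pCO2 = 10^(−1.36) × 1690×10^-6 = 7.377×10^-5 mol/kg
α₀ = 1/(1 + K1/[H⁺] + K1K2/[H⁺]²) = 1/(1 + 10^+1.39 + 10^-0.40) = 0.03854
DIC = [CO2*]/α₀ = 7.377×10^-5 / 0.03854 = 1.914 mmol/kg
[CO3²⁻] = α₂·DIC; α₂ = 0.01534, so [CO3²⁻] = 0.01534 × 1.914 = 0.0294 mmol/kg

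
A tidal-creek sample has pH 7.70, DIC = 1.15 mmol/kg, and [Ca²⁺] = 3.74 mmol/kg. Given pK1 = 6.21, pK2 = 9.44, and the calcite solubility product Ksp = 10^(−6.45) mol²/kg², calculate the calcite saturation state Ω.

α₂ = 1 / (1 + [H⁺]/K2 + [H⁺]²/(K1K2)) = 1 / (1 + 10^+1.74 + 10^+0.25)
   = 1 / (1 + 54.954 + 1.7783) = 1/57.732 = 0.01732
[CO3²⁻] = α₂ × DIC = 0.01732 × 1.15 = 0.01992 mmol/kg = 19.92 μmol/kg
Ksp = 10^(−6.45) = 3.548×10^-7
Ω = [Ca²⁺][CO3²⁻]/Ksp = (3.74×10^-3)(1.992×10^-5) / 3.548×10^-7 = 0.210

Ω = 0.210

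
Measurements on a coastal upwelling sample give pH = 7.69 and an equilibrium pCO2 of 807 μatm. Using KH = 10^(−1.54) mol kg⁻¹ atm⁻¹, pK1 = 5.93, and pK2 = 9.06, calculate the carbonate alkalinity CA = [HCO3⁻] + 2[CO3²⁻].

CA = 1.45 mmol/kg

[CO2*] = KH · pCO2 = 10^(−1.54) × 807×10^-6 = 2.327×10^-5 mol/kg
α₀ = 1/(1 + K1/[H⁺] + K1K2/[H⁺]²) = 1/(1 + 10^+1.76 + 10^+0.39) = 0.01639
DIC = [CO2*]/α₀ = 2.327×10^-5 / 0.01639 = 1.420 mmol/kg
CA = (α₁ + 2α₂)·DIC = (0.9434 + 2×0.04024) × 1.420 = 1.45 mmol/kg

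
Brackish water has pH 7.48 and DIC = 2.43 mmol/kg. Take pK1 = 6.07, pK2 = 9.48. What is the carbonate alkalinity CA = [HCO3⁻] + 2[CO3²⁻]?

CA = [HCO3⁻] + 2[CO3²⁻] = (α₁ + 2α₂)·DIC
At pH 7.48: [H⁺]/K1 = 10^-1.41 = 0.038905, K2/[H⁺] = 10^-2.00 = 0.010000
α₁ = 1/(1 + 0.038905 + 0.010000) = 1/1.0489 = 0.9534; α₂ = α₁·K2/[H⁺] = 0.009534
α₁ + 2α₂ = 0.9724
CA = 0.9724 × 2.43 = 2.36 mmol/kg

CA = 2.36 mmol/kg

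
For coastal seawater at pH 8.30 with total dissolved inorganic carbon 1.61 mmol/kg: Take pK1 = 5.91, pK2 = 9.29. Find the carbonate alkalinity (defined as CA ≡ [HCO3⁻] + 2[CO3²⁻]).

CA = [HCO3⁻] + 2[CO3²⁻] = (α₁ + 2α₂)·DIC
At pH 8.30: [H⁺]/K1 = 10^-2.39 = 0.0040738, K2/[H⁺] = 10^-0.99 = 0.10233
α₁ = 1/(1 + 0.0040738 + 0.10233) = 1/1.1064 = 0.9038; α₂ = α₁·K2/[H⁺] = 0.09249
α₁ + 2α₂ = 1.0888
CA = 1.0888 × 1.61 = 1.75 mmol/kg

CA = 1.75 mmol/kg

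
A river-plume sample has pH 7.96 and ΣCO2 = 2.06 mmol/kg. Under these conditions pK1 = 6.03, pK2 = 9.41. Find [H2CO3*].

α₀ = 1 / (1 + K1/[H⁺] + K1K2/[H⁺]²) = 1 / (1 + 10^+1.93 + 10^+0.48)
   = 1 / (1 + 85.114 + 3.0200) = 1/89.134 = 0.01122
[CO2*] = α₀ × DIC = 0.01122 × 2.06 = 0.0231 mmol/kg

[CO2*] = 0.0231 mmol/kg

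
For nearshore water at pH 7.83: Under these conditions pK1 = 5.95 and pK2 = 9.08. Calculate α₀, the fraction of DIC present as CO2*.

α₀ = 1 / (1 + K1/[H⁺] + K1K2/[H⁺]²) = 1 / (1 + 10^+1.88 + 10^+0.63)
   = 1 / (1 + 75.858 + 4.2658) = 1/81.124 = 0.01233

α₀ = 0.0123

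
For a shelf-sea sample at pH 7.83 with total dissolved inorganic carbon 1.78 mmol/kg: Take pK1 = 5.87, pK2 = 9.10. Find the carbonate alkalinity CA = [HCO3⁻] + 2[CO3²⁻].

CA = 1.85 mmol/kg

CA = [HCO3⁻] + 2[CO3²⁻] = (α₁ + 2α₂)·DIC
At pH 7.83: [H⁺]/K1 = 10^-1.96 = 0.010965, K2/[H⁺] = 10^-1.27 = 0.053703
α₁ = 1/(1 + 0.010965 + 0.053703) = 1/1.0647 = 0.9393; α₂ = α₁·K2/[H⁺] = 0.05044
α₁ + 2α₂ = 1.0401
CA = 1.0401 × 1.78 = 1.85 mmol/kg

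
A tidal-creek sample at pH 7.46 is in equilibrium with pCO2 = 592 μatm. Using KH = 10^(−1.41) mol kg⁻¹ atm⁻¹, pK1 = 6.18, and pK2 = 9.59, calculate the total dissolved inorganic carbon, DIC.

[CO2*] = KH · pCO2 = 10^(−1.41) × 592×10^-6 = 2.303×10^-5 mol/kg
α₀ = 1/(1 + K1/[H⁺] + K1K2/[H⁺]²) = 1/(1 + 10^+1.28 + 10^-0.85) = 0.04952
DIC = [CO2*]/α₀ = 2.303×10^-5 / 0.04952 = 0.465 mmol/kg

DIC = 0.465 mmol/kg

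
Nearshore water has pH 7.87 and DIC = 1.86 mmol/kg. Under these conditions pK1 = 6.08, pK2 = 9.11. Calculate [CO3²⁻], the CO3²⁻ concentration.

α₂ = 1 / (1 + [H⁺]/K2 + [H⁺]²/(K1K2)) = 1 / (1 + 10^+1.24 + 10^-0.55)
   = 1 / (1 + 17.378 + 0.28184) = 1/18.660 = 0.05359
[CO3²⁻] = α₂ × DIC = 0.05359 × 1.86 = 0.0997 mmol/kg

[CO3²⁻] = 0.0997 mmol/kg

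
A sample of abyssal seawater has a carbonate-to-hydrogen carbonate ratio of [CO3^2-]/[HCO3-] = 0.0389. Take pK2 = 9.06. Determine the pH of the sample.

From K2 = [H⁺][CO3^2-]/[HCO3-]:  pH = pK2 + log₁₀([CO3^2-]/[HCO3-])
log₁₀(0.0389) = -1.410
pH = 9.06 + (-1.410) = 7.65

pH = 7.65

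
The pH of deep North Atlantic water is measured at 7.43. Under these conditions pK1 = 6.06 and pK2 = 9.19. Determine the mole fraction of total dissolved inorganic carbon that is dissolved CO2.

α₀ = 1 / (1 + K1/[H⁺] + K1K2/[H⁺]²) = 1 / (1 + 10^+1.37 + 10^-0.39)
   = 1 / (1 + 23.442 + 0.40738) = 1/24.850 = 0.04024

α₀ = 0.0402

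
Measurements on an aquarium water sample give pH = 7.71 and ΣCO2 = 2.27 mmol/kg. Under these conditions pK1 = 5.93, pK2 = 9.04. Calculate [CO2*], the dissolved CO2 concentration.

[CO2*] = 0.0354 mmol/kg

α₀ = 1 / (1 + K1/[H⁺] + K1K2/[H⁺]²) = 1 / (1 + 10^+1.78 + 10^+0.45)
   = 1 / (1 + 60.256 + 2.8184) = 1/64.074 = 0.01561
[CO2*] = α₀ × DIC = 0.01561 × 2.27 = 0.0354 mmol/kg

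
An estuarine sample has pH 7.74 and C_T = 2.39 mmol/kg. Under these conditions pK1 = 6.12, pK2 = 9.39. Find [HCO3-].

[HCO3⁻] = 2.28 mmol/kg

α₁ = 1 / (1 + [H⁺]/K1 + K2/[H⁺]) = 1 / (1 + 10^-1.62 + 10^-1.65)
   = 1 / (1 + 0.023988 + 0.022387) = 1/1.0464 = 0.9557
[HCO3⁻] = α₁ × DIC = 0.9557 × 2.39 = 2.28 mmol/kg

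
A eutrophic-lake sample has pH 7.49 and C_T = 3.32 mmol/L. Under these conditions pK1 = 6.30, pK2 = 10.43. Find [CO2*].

α₀ = 1 / (1 + K1/[H⁺] + K1K2/[H⁺]²) = 1 / (1 + 10^+1.19 + 10^-1.75)
   = 1 / (1 + 15.488 + 0.017783) = 1/16.506 = 0.06058
[CO2*] = α₀ × DIC = 0.06058 × 3.32 = 0.201 mmol/L

[CO2*] = 0.201 mmol/L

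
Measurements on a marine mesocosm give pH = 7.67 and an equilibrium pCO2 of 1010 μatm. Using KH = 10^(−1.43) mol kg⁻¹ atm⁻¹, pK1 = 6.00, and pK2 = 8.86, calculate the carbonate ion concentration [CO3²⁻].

[CO3²⁻] = 0.113 mmol/kg

[CO2*] = KH · pCO2 = 10^(−1.43) × 1010×10^-6 = 3.753×10^-5 mol/kg
α₀ = 1/(1 + K1/[H⁺] + K1K2/[H⁺]²) = 1/(1 + 10^+1.67 + 10^+0.48) = 0.01969
DIC = [CO2*]/α₀ = 3.753×10^-5 / 0.01969 = 1.906 mmol/kg
[CO3²⁻] = α₂·DIC; α₂ = 0.05946, so [CO3²⁻] = 0.05946 × 1.906 = 0.113 mmol/kg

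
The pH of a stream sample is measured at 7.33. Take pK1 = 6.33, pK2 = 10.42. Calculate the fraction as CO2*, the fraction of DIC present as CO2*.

α₀ = 1 / (1 + K1/[H⁺] + K1K2/[H⁺]²) = 1 / (1 + 10^+1.00 + 10^-2.09)
   = 1 / (1 + 10.000 + 0.0081283) = 1/11.008 = 0.09084

α₀ = 0.0908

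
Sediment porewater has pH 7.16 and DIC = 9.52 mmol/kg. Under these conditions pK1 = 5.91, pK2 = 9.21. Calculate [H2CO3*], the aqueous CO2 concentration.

α₀ = 1 / (1 + K1/[H⁺] + K1K2/[H⁺]²) = 1 / (1 + 10^+1.25 + 10^-0.80)
   = 1 / (1 + 17.783 + 0.15849) = 1/18.941 = 0.05279
[CO2*] = α₀ × DIC = 0.05279 × 9.52 = 0.503 mmol/kg

[CO2*] = 0.503 mmol/kg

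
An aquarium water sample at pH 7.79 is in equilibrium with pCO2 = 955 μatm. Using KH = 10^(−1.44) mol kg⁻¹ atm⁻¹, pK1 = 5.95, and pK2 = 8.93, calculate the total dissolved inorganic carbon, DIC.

[CO2*] = KH · pCO2 = 10^(−1.44) × 955×10^-6 = 3.467×10^-5 mol/kg
α₀ = 1/(1 + K1/[H⁺] + K1K2/[H⁺]²) = 1/(1 + 10^+1.84 + 10^+0.70) = 0.01330
DIC = [CO2*]/α₀ = 3.467×10^-5 / 0.01330 = 2.61 mmol/kg

DIC = 2.61 mmol/kg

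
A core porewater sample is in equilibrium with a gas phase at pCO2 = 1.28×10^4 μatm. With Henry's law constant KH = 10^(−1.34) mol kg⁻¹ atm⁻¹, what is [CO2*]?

[CO2*] = 585 μmol/kg

KH = 10^(−1.34) = 4.571×10^-2 mol kg⁻¹ atm⁻¹
[CO2*] = KH · pCO2 = 4.571×10^-2 × 1.28×10^4×10^-6 atm = 5.85×10^-4 mol/kg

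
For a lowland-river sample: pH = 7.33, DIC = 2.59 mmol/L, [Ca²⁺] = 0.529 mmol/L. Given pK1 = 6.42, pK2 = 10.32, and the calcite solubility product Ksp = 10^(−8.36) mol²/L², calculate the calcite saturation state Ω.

Ω = 0.286

α₂ = 1 / (1 + [H⁺]/K2 + [H⁺]²/(K1K2)) = 1 / (1 + 10^+2.99 + 10^+2.08)
   = 1 / (1 + 977.24 + 120.23) = 1/1098.5 = 0.0009104
[CO3²⁻] = α₂ × DIC = 0.0009104 × 2.59 = 0.002358 mmol/L = 2.358 μmol/L
Ksp = 10^(−8.36) = 4.365×10^-9
Ω = [Ca²⁺][CO3²⁻]/Ksp = (0.529×10^-3)(2.358×10^-6) / 4.365×10^-9 = 0.286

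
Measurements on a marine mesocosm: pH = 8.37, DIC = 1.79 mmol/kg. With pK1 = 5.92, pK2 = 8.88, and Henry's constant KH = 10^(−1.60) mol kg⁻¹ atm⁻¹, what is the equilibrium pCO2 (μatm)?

pCO2 = 193 μatm

α₀ = 1 / (1 + K1/[H⁺] + K1K2/[H⁺]²) = 1 / (1 + 10^+2.45 + 10^+1.94)
   = 1 / (1 + 281.84 + 87.096) = 1/369.93 = 0.002703
[CO2*] = α₀ × DIC = 0.002703 × 1.79 = 0.004839 mmol/kg = 4.839 μmol/kg
pCO2 = [CO2*]/KH = 4.839×10^-6 / 2.512×10^-2 = 193 μatm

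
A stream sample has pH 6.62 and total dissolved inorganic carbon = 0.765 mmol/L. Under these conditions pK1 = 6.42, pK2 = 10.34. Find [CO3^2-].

[CO3²⁻] = 0.0894 μmol/L

α₂ = 1 / (1 + [H⁺]/K2 + [H⁺]²/(K1K2)) = 1 / (1 + 10^+3.72 + 10^+3.52)
   = 1 / (1 + 5248.1 + 3311.3) = 1/8560.4 = 0.0001168
[CO3²⁻] = α₂ × DIC = 0.0001168 × 0.765 = 8.94×10^-5 mmol/L = 0.0894 μmol/L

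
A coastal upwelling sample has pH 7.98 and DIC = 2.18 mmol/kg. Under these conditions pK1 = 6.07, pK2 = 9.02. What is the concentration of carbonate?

α₂ = 1 / (1 + [H⁺]/K2 + [H⁺]²/(K1K2)) = 1 / (1 + 10^+1.04 + 10^-0.87)
   = 1 / (1 + 10.965 + 0.13490) = 1/12.100 = 0.08265
[CO3²⁻] = α₂ × DIC = 0.08265 × 2.18 = 0.180 mmol/kg

[CO3²⁻] = 0.180 mmol/kg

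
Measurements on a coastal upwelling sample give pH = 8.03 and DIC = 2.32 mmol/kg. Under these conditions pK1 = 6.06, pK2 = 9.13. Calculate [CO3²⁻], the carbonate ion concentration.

[CO3²⁻] = 0.169 mmol/kg

α₂ = 1 / (1 + [H⁺]/K2 + [H⁺]²/(K1K2)) = 1 / (1 + 10^+1.10 + 10^-0.87)
   = 1 / (1 + 12.589 + 0.13490) = 1/13.724 = 0.07286
[CO3²⁻] = α₂ × DIC = 0.07286 × 2.32 = 0.169 mmol/kg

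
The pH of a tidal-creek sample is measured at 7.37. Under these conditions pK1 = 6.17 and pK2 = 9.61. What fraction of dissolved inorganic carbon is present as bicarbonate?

α₁ = 1 / (1 + [H⁺]/K1 + K2/[H⁺]) = 1 / (1 + 10^-1.20 + 10^-2.24)
   = 1 / (1 + 0.063096 + 0.0057544) = 1/1.0689 = 0.9356

α₁ = 0.936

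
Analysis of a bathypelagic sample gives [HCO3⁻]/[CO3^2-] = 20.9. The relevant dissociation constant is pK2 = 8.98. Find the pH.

pH = 7.66

From K2 = [H⁺][CO3^2-]/[HCO3⁻]:  pH = pK2 − log₁₀([HCO3⁻]/[CO3^2-])
log₁₀(20.9) = +1.320
pH = 8.98 − (+1.320) = 7.66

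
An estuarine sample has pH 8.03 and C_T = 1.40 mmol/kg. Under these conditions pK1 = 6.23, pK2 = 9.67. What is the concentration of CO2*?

α₀ = 1 / (1 + K1/[H⁺] + K1K2/[H⁺]²) = 1 / (1 + 10^+1.80 + 10^+0.16)
   = 1 / (1 + 63.096 + 1.4454) = 1/65.541 = 0.01526
[CO2*] = α₀ × DIC = 0.01526 × 1.40 = 0.0214 mmol/kg

[CO2*] = 0.0214 mmol/kg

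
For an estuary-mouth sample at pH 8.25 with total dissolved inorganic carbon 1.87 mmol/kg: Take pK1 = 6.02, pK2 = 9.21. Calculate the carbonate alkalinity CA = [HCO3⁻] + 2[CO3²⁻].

CA = 2.04 mmol/kg

CA = [HCO3⁻] + 2[CO3²⁻] = (α₁ + 2α₂)·DIC
At pH 8.25: [H⁺]/K1 = 10^-2.23 = 0.0058884, K2/[H⁺] = 10^-0.96 = 0.10965
α₁ = 1/(1 + 0.0058884 + 0.10965) = 1/1.1155 = 0.8964; α₂ = α₁·K2/[H⁺] = 0.09829
α₁ + 2α₂ = 1.0930
CA = 1.0930 × 1.87 = 2.04 mmol/kg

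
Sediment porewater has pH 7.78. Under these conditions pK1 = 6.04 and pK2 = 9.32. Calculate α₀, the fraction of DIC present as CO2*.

α₀ = 0.0174

α₀ = 1 / (1 + K1/[H⁺] + K1K2/[H⁺]²) = 1 / (1 + 10^+1.74 + 10^+0.20)
   = 1 / (1 + 54.954 + 1.5849) = 1/57.539 = 0.01738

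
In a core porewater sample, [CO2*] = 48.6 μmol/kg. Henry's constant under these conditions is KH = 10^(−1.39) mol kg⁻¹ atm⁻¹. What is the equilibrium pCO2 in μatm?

KH = 10^(−1.39) = 4.074×10^-2 mol kg⁻¹ atm⁻¹
pCO2 = [CO2*]/KH = 48.6×10^-6 / 4.074×10^-2 = 1.19×10^-3 atm = 1190 μatm

pCO2 = 1190 μatm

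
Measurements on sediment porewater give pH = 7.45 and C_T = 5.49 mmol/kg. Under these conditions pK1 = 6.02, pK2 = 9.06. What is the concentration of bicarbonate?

α₁ = 1 / (1 + [H⁺]/K1 + K2/[H⁺]) = 1 / (1 + 10^-1.43 + 10^-1.61)
   = 1 / (1 + 0.037154 + 0.024547) = 1/1.0617 = 0.9419
[HCO3⁻] = α₁ × DIC = 0.9419 × 5.49 = 5.17 mmol/kg

[HCO3⁻] = 5.17 mmol/kg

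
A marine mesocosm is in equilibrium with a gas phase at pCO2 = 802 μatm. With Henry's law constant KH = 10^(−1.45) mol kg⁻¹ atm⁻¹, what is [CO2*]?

[CO2*] = 28.5 μmol/kg

KH = 10^(−1.45) = 3.548×10^-2 mol kg⁻¹ atm⁻¹
[CO2*] = KH · pCO2 = 3.548×10^-2 × 802×10^-6 atm = 2.85×10^-5 mol/kg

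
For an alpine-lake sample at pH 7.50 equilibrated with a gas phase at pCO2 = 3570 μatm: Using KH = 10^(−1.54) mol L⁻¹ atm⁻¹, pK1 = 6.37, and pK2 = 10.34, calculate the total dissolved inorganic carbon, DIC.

[CO2*] = KH · pCO2 = 10^(−1.54) × 3570×10^-6 = 1.030×10^-4 mol/L
α₀ = 1/(1 + K1/[H⁺] + K1K2/[H⁺]²) = 1/(1 + 10^+1.13 + 10^-1.71) = 0.06892
DIC = [CO2*]/α₀ = 1.030×10^-4 / 0.06892 = 1.49 mmol/L

DIC = 1.49 mmol/L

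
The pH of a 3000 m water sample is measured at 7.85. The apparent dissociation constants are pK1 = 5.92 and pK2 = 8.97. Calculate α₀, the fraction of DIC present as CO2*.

α₀ = 0.0108

α₀ = 1 / (1 + K1/[H⁺] + K1K2/[H⁺]²) = 1 / (1 + 10^+1.93 + 10^+0.81)
   = 1 / (1 + 85.114 + 6.4565) = 1/92.570 = 0.01080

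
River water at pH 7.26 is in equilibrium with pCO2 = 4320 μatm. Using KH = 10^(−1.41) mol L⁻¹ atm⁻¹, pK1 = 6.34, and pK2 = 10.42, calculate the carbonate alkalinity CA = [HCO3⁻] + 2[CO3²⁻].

[CO2*] = KH · pCO2 = 10^(−1.41) × 4320×10^-6 = 1.681×10^-4 mol/L
α₀ = 1/(1 + K1/[H⁺] + K1K2/[H⁺]²) = 1/(1 + 10^+0.92 + 10^-2.24) = 0.1073
DIC = [CO2*]/α₀ = 1.681×10^-4 / 0.1073 = 1.567 mmol/L
CA = (α₁ + 2α₂)·DIC = (0.8921 + 2×0.0006172) × 1.567 = 1.40 mmol/L

CA = 1.40 mmol/L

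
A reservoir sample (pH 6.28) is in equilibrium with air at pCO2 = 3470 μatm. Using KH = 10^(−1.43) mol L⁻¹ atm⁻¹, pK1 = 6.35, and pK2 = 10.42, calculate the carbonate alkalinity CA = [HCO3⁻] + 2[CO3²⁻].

CA = 0.110 mmol/L

[CO2*] = KH · pCO2 = 10^(−1.43) × 3470×10^-6 = 1.289×10^-4 mol/L
α₀ = 1/(1 + K1/[H⁺] + K1K2/[H⁺]²) = 1/(1 + 10^-0.07 + 10^-4.21) = 0.5402
DIC = [CO2*]/α₀ = 1.289×10^-4 / 0.5402 = 0.2387 mmol/L
CA = (α₁ + 2α₂)·DIC = (0.4598 + 2×3.331×10^-5) × 0.2387 = 0.110 mmol/L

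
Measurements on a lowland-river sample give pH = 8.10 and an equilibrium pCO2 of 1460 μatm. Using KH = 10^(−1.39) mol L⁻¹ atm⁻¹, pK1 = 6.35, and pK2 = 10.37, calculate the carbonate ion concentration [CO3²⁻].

[CO3²⁻] = 18.0 μmol/L

[CO2*] = KH · pCO2 = 10^(−1.39) × 1460×10^-6 = 5.948×10^-5 mol/L
α₀ = 1/(1 + K1/[H⁺] + K1K2/[H⁺]²) = 1/(1 + 10^+1.75 + 10^-0.52) = 0.01738
DIC = [CO2*]/α₀ = 5.948×10^-5 / 0.01738 = 3.422 mmol/L
[CO3²⁻] = α₂·DIC; α₂ = 0.005249, so [CO3²⁻] = 0.005249 × 3.422 = 0.0180 mmol/L = 18.0 μmol/L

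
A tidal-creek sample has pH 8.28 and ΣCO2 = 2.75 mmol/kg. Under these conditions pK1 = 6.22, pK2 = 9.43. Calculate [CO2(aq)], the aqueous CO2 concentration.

α₀ = 1 / (1 + K1/[H⁺] + K1K2/[H⁺]²) = 1 / (1 + 10^+2.06 + 10^+0.91)
   = 1 / (1 + 114.82 + 8.1283) = 1/123.94 = 0.008068
[CO2*] = α₀ × DIC = 0.008068 × 2.75 = 0.0222 mmol/kg

[CO2*] = 0.0222 mmol/kg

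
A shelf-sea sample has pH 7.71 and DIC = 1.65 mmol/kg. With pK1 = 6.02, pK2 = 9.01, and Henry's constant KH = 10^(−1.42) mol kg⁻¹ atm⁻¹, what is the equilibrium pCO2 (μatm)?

pCO2 = 828 μatm

α₀ = 1 / (1 + K1/[H⁺] + K1K2/[H⁺]²) = 1 / (1 + 10^+1.69 + 10^+0.39)
   = 1 / (1 + 48.978 + 2.4547) = 1/52.433 = 0.01907
[CO2*] = α₀ × DIC = 0.01907 × 1.65 = 0.03147 mmol/kg
pCO2 = [CO2*]/KH = 3.147×10^-5 / 3.802×10^-2 = 828 μatm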